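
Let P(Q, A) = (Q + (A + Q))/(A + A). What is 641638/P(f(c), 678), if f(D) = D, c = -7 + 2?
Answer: 217515282/167 ≈ 1.3025e+6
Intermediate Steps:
c = -5
P(Q, A) = (A + 2*Q)/(2*A) (P(Q, A) = (A + 2*Q)/((2*A)) = (A + 2*Q)*(1/(2*A)) = (A + 2*Q)/(2*A))
641638/P(f(c), 678) = 641638/(((-5 + (½)*678)/678)) = 641638/(((-5 + 339)/678)) = 641638/(((1/678)*334)) = 641638/(167/339) = 641638*(339/167) = 217515282/167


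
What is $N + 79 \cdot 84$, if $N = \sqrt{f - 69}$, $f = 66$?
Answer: $6636 + i \sqrt{3} \approx 6636.0 + 1.732 i$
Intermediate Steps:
$N = i \sqrt{3}$ ($N = \sqrt{66 - 69} = \sqrt{-3} = i \sqrt{3} \approx 1.732 i$)
$N + 79 \cdot 84 = i \sqrt{3} + 79 \cdot 84 = i \sqrt{3} + 6636 = 6636 + i \sqrt{3}$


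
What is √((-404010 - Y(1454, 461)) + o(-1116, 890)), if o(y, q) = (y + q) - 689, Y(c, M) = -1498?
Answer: I*√403427 ≈ 635.16*I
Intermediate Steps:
o(y, q) = -689 + q + y (o(y, q) = (q + y) - 689 = -689 + q + y)
√((-404010 - Y(1454, 461)) + o(-1116, 890)) = √((-404010 - 1*(-1498)) + (-689 + 890 - 1116)) = √((-404010 + 1498) - 915) = √(-402512 - 915) = √(-403427) = I*√403427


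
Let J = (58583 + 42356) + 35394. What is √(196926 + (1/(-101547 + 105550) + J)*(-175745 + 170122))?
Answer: I*√12280857132932666/4003 ≈ 27684.0*I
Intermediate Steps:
J = 136333 (J = 100939 + 35394 = 136333)
√(196926 + (1/(-101547 + 105550) + J)*(-175745 + 170122)) = √(196926 + (1/(-101547 + 105550) + 136333)*(-175745 + 170122)) = √(196926 + (1/4003 + 136333)*(-5623)) = √(196926 + (545741000/4003)*(-5623)) = √(196926 - 3068701643000/4003) = √(-3067913348222/4003) = I*√12280857132932666/4003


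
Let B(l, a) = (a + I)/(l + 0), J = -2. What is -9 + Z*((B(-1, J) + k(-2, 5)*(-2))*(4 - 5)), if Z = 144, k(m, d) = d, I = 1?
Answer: 1287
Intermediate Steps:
B(l, a) = (1 + a)/l (B(l, a) = (a + 1)/(l + 0) = (1 + a)/l)
-9 + Z*((B(-1, J) + k(-2, 5)*(-2))*(4 - 5)) = -9 + 144*(((1 - 2)/(-1) + 5*(-2))*(4 - 5)) = -9 + 144*((-1*(-1) - 10)*(-1)) = -9 + 144*((1 - 10)*(-1)) = -9 + 144*(-9*(-1)) = -9 + 144*9 = -9 + 1296 = 1287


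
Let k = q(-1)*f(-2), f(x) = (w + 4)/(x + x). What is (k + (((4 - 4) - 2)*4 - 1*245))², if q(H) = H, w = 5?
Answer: 1006009/16 ≈ 62876.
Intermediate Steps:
f(x) = 9/(2*x) (f(x) = (5 + 4)/(x + x) = 9/((2*x)) = 9*(1/(2*x)) = 9/(2*x))
k = 9/4 (k = -9/(2*(-2)) = -9*(-1)/(2*2) = -1*(-9/4) = 9/4 ≈ 2.2500)
(k + (((4 - 4) - 2)*4 - 1*245))² = (9/4 + (((4 - 4) - 2)*4 - 1*245))² = (9/4 + ((0 - 2)*4 - 245))² = (9/4 + (-2*4 - 245))² = (9/4 + (-8 - 245))² = (9/4 - 253)² = (-1003/4)² = 1006009/16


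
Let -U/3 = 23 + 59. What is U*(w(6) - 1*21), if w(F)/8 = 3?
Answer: -738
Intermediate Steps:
w(F) = 24 (w(F) = 8*3 = 24)
U = -246 (U = -3*(23 + 59) = -3*82 = -246)
U*(w(6) - 1*21) = -246*(24 - 1*21) = -246*(24 - 21) = -246*3 = -738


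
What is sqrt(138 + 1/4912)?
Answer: sqrt(208102099)/1228 ≈ 11.747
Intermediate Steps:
sqrt(138 + 1/4912) = sqrt(677857/4912) = sqrt(208102099)/1228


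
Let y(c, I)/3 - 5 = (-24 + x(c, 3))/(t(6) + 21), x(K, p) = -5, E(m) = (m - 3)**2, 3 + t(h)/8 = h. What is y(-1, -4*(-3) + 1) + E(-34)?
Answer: 20731/15 ≈ 1382.1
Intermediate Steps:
t(h) = -24 + 8*h
E(m) = (-3 + m)**2
y(c, I) = 196/15 (y(c, I) = 15 + 3*((-24 - 5)/((-24 + 8*6) + 21)) = 15 + 3*(-29/((-24 + 48) + 21)) = 15 + 3*(-29/(24 + 21)) = 15 + 3*(-29/45) = 15 - 29/15 = 196/15)
y(-1, -4*(-3) + 1) + E(-34) = 196/15 + (-3 - 34)**2 = 196/15 + (-37)**2 = 196/15 + 1369 = 20731/15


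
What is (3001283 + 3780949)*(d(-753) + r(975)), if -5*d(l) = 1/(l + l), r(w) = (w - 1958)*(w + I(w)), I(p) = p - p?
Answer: -8157827183142628/1255 ≈ -6.5003e+12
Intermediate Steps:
I(p) = 0
r(w) = w*(-1958 + w) (r(w) = (w - 1958)*(w + 0) = (-1958 + w)*w = w*(-1958 + w))
d(l) = -1/(10*l) (d(l) = -1/(5*(l + l)) = -1/(2*l)/5 = -1/(10*l))
(3001283 + 3780949)*(d(-753) + r(975)) = (3001283 + 3780949)*(-⅒/(-753) + 975*(-1958 + 975)) = 6782232*(-⅒*(-1/753) + 975*(-983)) = 6782232*(1/7530 - 958425) = 6782232*(-7216940249/7530) = -8157827183142628/1255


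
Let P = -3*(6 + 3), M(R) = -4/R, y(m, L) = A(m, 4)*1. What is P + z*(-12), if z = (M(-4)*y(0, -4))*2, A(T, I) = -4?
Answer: 69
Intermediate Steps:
y(m, L) = -4 (y(m, L) = -4*1 = -4)
P = -27 (P = -3*9 = -27)
z = -8 (z = (-4/(-4)*(-4))*2 = (-4*(-1/4)*(-4))*2 = (1*(-4))*2 = -4*2 = -8)
P + z*(-12) = -27 - 8*(-12) = -27 + 96 = 69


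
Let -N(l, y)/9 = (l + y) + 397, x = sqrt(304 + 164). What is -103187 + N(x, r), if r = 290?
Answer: -109370 - 54*sqrt(13) ≈ -1.0956e+5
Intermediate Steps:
x = 6*sqrt(13) (x = sqrt(468) = 6*sqrt(13) ≈ 21.633)
N(l, y) = -3573 - 9*l - 9*y (N(l, y) = -9*((l + y) + 397) = -9*(397 + l + y) = -3573 - 9*l - 9*y)
-103187 + N(x, r) = -103187 + (-3573 - 54*sqrt(13) - 9*290) = -103187 + (-3573 - 54*sqrt(13) - 2610) = -103187 + (-6183 - 54*sqrt(13)) = -109370 - 54*sqrt(13)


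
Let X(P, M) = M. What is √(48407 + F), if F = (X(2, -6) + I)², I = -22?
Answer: √49191 ≈ 221.79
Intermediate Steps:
F = 784 (F = (-6 - 22)² = (-28)² = 784)
√(48407 + F) = √(48407 + 784) = √49191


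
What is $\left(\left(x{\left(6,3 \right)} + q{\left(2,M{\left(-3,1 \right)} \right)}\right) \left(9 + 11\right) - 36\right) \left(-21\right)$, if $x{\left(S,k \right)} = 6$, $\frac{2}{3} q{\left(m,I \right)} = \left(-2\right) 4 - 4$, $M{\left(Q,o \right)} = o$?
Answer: $5796$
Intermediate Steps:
$q{\left(m,I \right)} = -18$ ($q{\left(m,I \right)} = \frac{3 \left(\left(-2\right) 4 - 4\right)}{2} = \frac{3 \left(-8 - 4\right)}{2} = \frac{3}{2} \left(-12\right) = -18$)
$\left(\left(x{\left(6,3 \right)} + q{\left(2,M{\left(-3,1 \right)} \right)}\right) \left(9 + 11\right) - 36\right) \left(-21\right) = \left(\left(6 - 18\right) \left(9 + 11\right) - 36\right) \left(-21\right) = \left(\left(-12\right) 20 - 36\right) \left(-21\right) = \left(-240 - 36\right) \left(-21\right) = \left(-276\right) \left(-21\right) = 5796$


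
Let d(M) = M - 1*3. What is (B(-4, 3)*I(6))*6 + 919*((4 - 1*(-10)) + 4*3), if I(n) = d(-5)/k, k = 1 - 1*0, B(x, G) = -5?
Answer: 24134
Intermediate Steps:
d(M) = -3 + M (d(M) = M - 3 = -3 + M)
k = 1 (k = 1 + 0 = 1)
I(n) = -8 (I(n) = (-3 - 5)/1 = -8*1 = -8)
(B(-4, 3)*I(6))*6 + 919*((4 - 1*(-10)) + 4*3) = -5*(-8)*6 + 919*((4 - 1*(-10)) + 4*3) = 40*6 + 919*((4 + 10) + 12) = 240 + 919*(14 + 12) = 240 + 919*26 = 240 + 23894 = 24134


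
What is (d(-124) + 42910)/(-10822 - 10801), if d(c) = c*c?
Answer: -58286/21623 ≈ -2.6956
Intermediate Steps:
d(c) = c²
(d(-124) + 42910)/(-10822 - 10801) = ((-124)² + 42910)/(-10822 - 10801) = (15376 + 42910)/(-21623) = 58286*(-1/21623) = -58286/21623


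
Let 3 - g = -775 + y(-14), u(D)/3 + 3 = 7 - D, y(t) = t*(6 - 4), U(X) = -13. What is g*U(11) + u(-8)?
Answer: -10442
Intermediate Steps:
y(t) = 2*t (y(t) = t*2 = 2*t)
u(D) = 12 - 3*D (u(D) = -9 + 3*(7 - D) = -9 + (21 - 3*D) = 12 - 3*D)
g = 806 (g = 3 - (-775 + 2*(-14)) = 3 - (-775 - 28) = 3 - 1*(-803) = 3 + 803 = 806)
g*U(11) + u(-8) = 806*(-13) + (12 - 3*(-8)) = -10478 + (12 + 24) = -10478 + 36 = -10442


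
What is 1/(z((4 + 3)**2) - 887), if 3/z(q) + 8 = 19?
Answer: -11/9754 ≈ -0.0011277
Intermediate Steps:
z(q) = 3/11 (z(q) = 3/(-8 + 19) = 3/11)
1/(z((4 + 3)**2) - 887) = 1/(3/11 - 887) = 1/(-9754/11) = -11/9754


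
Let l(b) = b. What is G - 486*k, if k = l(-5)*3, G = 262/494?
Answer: 1800761/247 ≈ 7290.5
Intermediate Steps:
G = 131/247 (G = 262*(1/494) = 131/247 ≈ 0.53036)
k = -15 (k = -5*3 = -15)
G - 486*k = 131/247 - 486*(-15) = 131/247 + 7290 = 1800761/247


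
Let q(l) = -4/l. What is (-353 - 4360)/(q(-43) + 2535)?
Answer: -202659/109009 ≈ -1.8591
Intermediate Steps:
(-353 - 4360)/(q(-43) + 2535) = (-353 - 4360)/(-4/(-43) + 2535) = -4713/(-4*(-1/43) + 2535) = -4713/(4/43 + 2535) = -4713/109009/43 = -4713*43/109009 = -202659/109009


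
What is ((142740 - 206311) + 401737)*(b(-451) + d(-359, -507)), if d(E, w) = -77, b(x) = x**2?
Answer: 68757263784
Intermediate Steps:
((142740 - 206311) + 401737)*(b(-451) + d(-359, -507)) = ((142740 - 206311) + 401737)*((-451)**2 - 77) = (-63571 + 401737)*(203401 - 77) = 338166*203324 = 68757263784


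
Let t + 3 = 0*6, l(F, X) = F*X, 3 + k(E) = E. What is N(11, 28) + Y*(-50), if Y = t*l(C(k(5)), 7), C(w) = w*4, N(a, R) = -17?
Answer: 8383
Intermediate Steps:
k(E) = -3 + E
C(w) = 4*w
t = -3 (t = -3 + 0*6 = -3 + 0 = -3)
Y = -168 (Y = -3*4*(-3 + 5)*7 = -3*4*2*7 = -24*7 = -3*56 = -168)
N(11, 28) + Y*(-50) = -17 - 168*(-50) = -17 + 8400 = 8383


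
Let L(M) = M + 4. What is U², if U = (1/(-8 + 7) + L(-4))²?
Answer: 1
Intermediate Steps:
L(M) = 4 + M
U = 1 (U = (1/(-8 + 7) + (4 - 4))² = (1/(-1) + 0)² = (-1 + 0)² = (-1)² = 1)
U² = 1² = 1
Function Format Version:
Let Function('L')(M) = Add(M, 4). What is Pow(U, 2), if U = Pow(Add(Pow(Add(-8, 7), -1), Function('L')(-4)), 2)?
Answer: 1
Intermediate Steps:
Function('L')(M) = Add(4, M)
U = 1 (U = Pow(Add(Pow(Add(-8, 7), -1), Add(4, -4)), 2) = Pow(Add(Pow(-1, -1), 0), 2) = Pow(Add(-1, 0), 2) = Pow(-1, 2) = 1)
Pow(U, 2) = Pow(1, 2) = 1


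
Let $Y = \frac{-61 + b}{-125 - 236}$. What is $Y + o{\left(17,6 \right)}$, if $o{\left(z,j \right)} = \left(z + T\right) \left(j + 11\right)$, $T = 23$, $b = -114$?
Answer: $\frac{245655}{361} \approx 680.48$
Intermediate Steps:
$o{\left(z,j \right)} = \left(11 + j\right) \left(23 + z\right)$ ($o{\left(z,j \right)} = \left(z + 23\right) \left(j + 11\right) = \left(23 + z\right) \left(11 + j\right) = \left(11 + j\right) \left(23 + z\right)$)
$Y = \frac{175}{361}$ ($Y = \frac{-61 - 114}{-125 - 236} = - \frac{175}{-361} = \left(-175\right) \left(- \frac{1}{361}\right) = \frac{175}{361} \approx 0.48476$)
$Y + o{\left(17,6 \right)} = \frac{175}{361} + \left(253 + 11 \cdot 17 + 23 \cdot 6 + 6 \cdot 17\right) = \frac{175}{361} + \left(253 + 187 + 138 + 102\right) = \frac{175}{361} + 680 = \frac{245655}{361}$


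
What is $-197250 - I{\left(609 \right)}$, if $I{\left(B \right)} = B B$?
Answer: $-568131$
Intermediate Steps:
$I{\left(B \right)} = B^{2}$
$-197250 - I{\left(609 \right)} = -197250 - 609^{2} = -197250 - 370881 = -568131$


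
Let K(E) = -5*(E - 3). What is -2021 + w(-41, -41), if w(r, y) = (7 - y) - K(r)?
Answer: -2193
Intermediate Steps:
K(E) = 15 - 5*E (K(E) = -5*(-3 + E) = 15 - 5*E)
w(r, y) = -8 - y + 5*r (w(r, y) = (7 - y) - (15 - 5*r) = (7 - y) + (-15 + 5*r) = -8 - y + 5*r)
-2021 + w(-41, -41) = -2021 + (-8 - 1*(-41) + 5*(-41)) = -2021 + (-8 + 41 - 205) = -2021 - 172 = -2193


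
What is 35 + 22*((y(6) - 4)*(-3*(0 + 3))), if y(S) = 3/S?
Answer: 728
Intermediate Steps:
35 + 22*((y(6) - 4)*(-3*(0 + 3))) = 35 + 22*((3/6 - 4)*(-3*(0 + 3))) = 35 + 22*((3*(⅙) - 4)*(-3*3)) = 35 + 22*((½ - 4)*(-9)) = 35 + 22*(-7/2*(-9)) = 35 + 22*(63/2) = 35 + 693 = 728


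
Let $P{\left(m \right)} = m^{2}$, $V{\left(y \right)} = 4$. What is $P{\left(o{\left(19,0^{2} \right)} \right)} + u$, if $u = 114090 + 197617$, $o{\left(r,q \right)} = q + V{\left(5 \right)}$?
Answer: $311723$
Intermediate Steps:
$o{\left(r,q \right)} = 4 + q$ ($o{\left(r,q \right)} = q + 4 = 4 + q$)
$u = 311707$
$P{\left(o{\left(19,0^{2} \right)} \right)} + u = \left(4 + 0^{2}\right)^{2} + 311707 = \left(4 + 0\right)^{2} + 311707 = 4^{2} + 311707 = 16 + 311707 = 311723$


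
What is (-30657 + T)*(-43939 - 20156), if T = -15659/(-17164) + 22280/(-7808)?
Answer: 1175686675228335/598288 ≈ 1.9651e+9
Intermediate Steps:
T = -1161377/598288 (T = -15659*(-1/17164) + 22280*(-1/7808) = 2237/2452 - 2785/976 = -1161377/598288 ≈ -1.9412)
(-30657 + T)*(-43939 - 20156) = (-30657 - 1161377/598288)*(-43939 - 20156) = -18342876593/598288*(-64095) = 1175686675228335/598288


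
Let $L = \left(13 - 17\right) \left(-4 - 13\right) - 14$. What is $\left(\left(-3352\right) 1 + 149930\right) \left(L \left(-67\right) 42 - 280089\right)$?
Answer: $-63328292010$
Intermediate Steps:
$L = 54$ ($L = \left(-4\right) \left(-17\right) - 14 = 68 - 14 = 54$)
$\left(\left(-3352\right) 1 + 149930\right) \left(L \left(-67\right) 42 - 280089\right) = \left(\left(-3352\right) 1 + 149930\right) \left(54 \left(-67\right) 42 - 280089\right) = \left(-3352 + 149930\right) \left(\left(-3618\right) 42 - 280089\right) = 146578 \left(-151956 - 280089\right) = 146578 \left(-432045\right) = -63328292010$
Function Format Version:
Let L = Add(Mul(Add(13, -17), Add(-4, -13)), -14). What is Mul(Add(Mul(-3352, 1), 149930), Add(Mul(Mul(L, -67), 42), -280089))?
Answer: -63328292010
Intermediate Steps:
L = 54 (L = Add(Mul(-4, -17), -14) = Add(68, -14) = 54)
Mul(Add(Mul(-3352, 1), 149930), Add(Mul(Mul(L, -67), 42), -280089)) = Mul(Add(Mul(-3352, 1), 149930), Add(Mul(Mul(54, -67), 42), -280089)) = Mul(Add(-3352, 149930), Add(Mul(-3618, 42), -280089)) = Mul(146578, Add(-151956, -280089)) = Mul(146578, -432045) = -63328292010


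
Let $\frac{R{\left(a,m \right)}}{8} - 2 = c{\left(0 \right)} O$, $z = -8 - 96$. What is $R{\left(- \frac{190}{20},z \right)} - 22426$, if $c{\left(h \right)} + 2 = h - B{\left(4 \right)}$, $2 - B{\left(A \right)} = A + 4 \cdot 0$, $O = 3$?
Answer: $-22410$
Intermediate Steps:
$B{\left(A \right)} = 2 - A$ ($B{\left(A \right)} = 2 - \left(A + 4 \cdot 0\right) = 2 - \left(A + 0\right) = 2 - A$)
$c{\left(h \right)} = h$ ($c{\left(h \right)} = -2 - \left(2 - 4 - h\right) = -2 + \left(h - \left(2 - 4\right)\right) = -2 + \left(h - -2\right) = -2 + \left(h + 2\right) = -2 + \left(2 + h\right) = h$)
$z = -104$ ($z = -8 - 96 = -104$)
$R{\left(a,m \right)} = 16$ ($R{\left(a,m \right)} = 16 + 8 \cdot 0 \cdot 3 = 16 + 8 \cdot 0 = 16 + 0 = 16$)
$R{\left(- \frac{190}{20},z \right)} - 22426 = 16 - 22426 = -22410$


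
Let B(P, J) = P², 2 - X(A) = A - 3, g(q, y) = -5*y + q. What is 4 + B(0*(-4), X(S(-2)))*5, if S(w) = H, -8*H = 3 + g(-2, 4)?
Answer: 4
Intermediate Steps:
g(q, y) = q - 5*y
H = 19/8 (H = -(3 + (-2 - 5*4))/8 = -(3 + (-2 - 20))/8 = -(3 - 22)/8 = -⅛*(-19) = 19/8 ≈ 2.3750)
S(w) = 19/8
X(A) = 5 - A (X(A) = 2 - (A - 3) = 2 - (-3 + A) = 2 + (3 - A) = 5 - A)
4 + B(0*(-4), X(S(-2)))*5 = 4 + (0*(-4))²*5 = 4 + 0²*5 = 4 + 0*5 = 4 + 0 = 4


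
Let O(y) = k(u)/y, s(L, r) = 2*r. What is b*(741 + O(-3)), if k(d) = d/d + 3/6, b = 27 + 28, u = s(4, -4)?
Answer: 81455/2 ≈ 40728.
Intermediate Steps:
u = -8 (u = 2*(-4) = -8)
b = 55
k(d) = 3/2 (k(d) = 1 + 3*(1/6) = 1 + 1/2 = 3/2)
O(y) = 3/(2*y)
b*(741 + O(-3)) = 55*(741 + (3/2)/(-3)) = 55*(741 + (3/2)*(-1/3)) = 55*(741 - 1/2) = 55*(1481/2) = 81455/2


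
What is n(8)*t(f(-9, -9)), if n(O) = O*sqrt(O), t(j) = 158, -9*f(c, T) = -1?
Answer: 2528*sqrt(2) ≈ 3575.1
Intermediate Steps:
f(c, T) = 1/9 (f(c, T) = -1/9*(-1) = 1/9)
n(O) = O**(3/2)
n(8)*t(f(-9, -9)) = 8**(3/2)*158 = (16*sqrt(2))*158 = 2528*sqrt(2)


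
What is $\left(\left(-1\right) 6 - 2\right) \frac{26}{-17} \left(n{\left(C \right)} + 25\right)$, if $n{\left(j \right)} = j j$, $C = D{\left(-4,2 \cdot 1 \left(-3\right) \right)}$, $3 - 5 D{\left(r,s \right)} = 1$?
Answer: $\frac{7696}{25} \approx 307.84$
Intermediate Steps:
$D{\left(r,s \right)} = \frac{2}{5}$ ($D{\left(r,s \right)} = \frac{3}{5} - \frac{1}{5} = \frac{2}{5}$)
$C = \frac{2}{5} \approx 0.4$
$n{\left(j \right)} = j^{2}$
$\left(\left(-1\right) 6 - 2\right) \frac{26}{-17} \left(n{\left(C \right)} + 25\right) = \left(\left(-1\right) 6 - 2\right) \frac{26}{-17} \left(\left(\frac{2}{5}\right)^{2} + 25\right) = \left(-6 - 2\right) 26 \left(- \frac{1}{17}\right) \left(\frac{4}{25} + 25\right) = \left(-8\right) \left(- \frac{26}{17}\right) \frac{629}{25} = \frac{208}{17} \cdot \frac{629}{25} = \frac{7696}{25}$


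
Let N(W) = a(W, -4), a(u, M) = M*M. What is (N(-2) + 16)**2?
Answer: 1024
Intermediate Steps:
a(u, M) = M**2
N(W) = 16 (N(W) = (-4)**2 = 16)
(N(-2) + 16)**2 = (16 + 16)**2 = 32**2 = 1024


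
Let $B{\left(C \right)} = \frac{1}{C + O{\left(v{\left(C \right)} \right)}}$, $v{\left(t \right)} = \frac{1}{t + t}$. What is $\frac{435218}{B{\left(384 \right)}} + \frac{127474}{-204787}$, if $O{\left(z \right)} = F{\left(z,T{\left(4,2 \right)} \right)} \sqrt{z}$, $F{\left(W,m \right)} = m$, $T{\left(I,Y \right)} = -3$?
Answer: $\frac{34224763481870}{204787} - \frac{217609 \sqrt{3}}{8} \approx 1.6708 \cdot 10^{8}$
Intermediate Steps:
$v{\left(t \right)} = \frac{1}{2 t}$
$O{\left(z \right)} = - 3 \sqrt{z}$
$B{\left(C \right)} = \frac{1}{C - \frac{3 \sqrt{2} \sqrt{\frac{1}{C}}}{2}}$ ($B{\left(C \right)} = \frac{1}{C - 3 \sqrt{\frac{1}{2 C}}} = \frac{1}{C - 3 \frac{\sqrt{2} \sqrt{\frac{1}{C}}}{2}} = \frac{1}{C - \frac{3 \sqrt{2} \sqrt{\frac{1}{C}}}{2}}$)
$\frac{435218}{B{\left(384 \right)}} + \frac{127474}{-204787} = \frac{435218}{2 \frac{1}{2 \cdot 384 - 3 \sqrt{2} \sqrt{\frac{1}{384}}}} + \frac{127474}{-204787} = \frac{435218}{2 \frac{1}{768 - \frac{3 \sqrt{2}}{8 \sqrt{6}}}} + 127474 \left(- \frac{1}{204787}\right) = \frac{435218}{2 \frac{1}{768 - 3 \sqrt{2} \frac{\sqrt{6}}{48}}} - \frac{127474}{204787} = \frac{435218}{2 \frac{1}{768 - \frac{\sqrt{3}}{8}}} - \frac{127474}{204787} = 435218 \left(384 - \frac{\sqrt{3}}{16}\right) - \frac{127474}{204787} = \left(167123712 - \frac{217609 \sqrt{3}}{8}\right) - \frac{127474}{204787} = \frac{34224763481870}{204787} - \frac{217609 \sqrt{3}}{8}$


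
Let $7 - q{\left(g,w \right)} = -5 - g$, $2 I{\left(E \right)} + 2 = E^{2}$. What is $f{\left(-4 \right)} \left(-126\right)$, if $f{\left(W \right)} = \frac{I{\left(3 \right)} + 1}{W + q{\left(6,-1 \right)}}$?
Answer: $- \frac{81}{2} \approx -40.5$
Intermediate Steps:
$I{\left(E \right)} = -1 + \frac{E^{2}}{2}$
$q{\left(g,w \right)} = 12 + g$ ($q{\left(g,w \right)} = 7 - \left(-5 - g\right) = 7 + \left(5 + g\right) = 12 + g$)
$f{\left(W \right)} = \frac{9}{2 \left(18 + W\right)}$ ($f{\left(W \right)} = \frac{\left(-1 + \frac{3^{2}}{2}\right) + 1}{W + \left(12 + 6\right)} = \frac{\left(-1 + \frac{1}{2} \cdot 9\right) + 1}{W + 18} = \frac{\left(-1 + \frac{9}{2}\right) + 1}{18 + W} = \frac{\frac{7}{2} + 1}{18 + W} = \frac{9}{2 \left(18 + W\right)}$)
$f{\left(-4 \right)} \left(-126\right) = \frac{9}{2 \left(18 - 4\right)} \left(-126\right) = \frac{9}{2 \cdot 14} \left(-126\right) = \frac{9}{2} \cdot \frac{1}{14} \left(-126\right) = \frac{9}{28} \left(-126\right) = - \frac{81}{2}$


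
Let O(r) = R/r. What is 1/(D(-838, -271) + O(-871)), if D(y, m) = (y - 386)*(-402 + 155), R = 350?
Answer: 871/263327338 ≈ 3.3077e-6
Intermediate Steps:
D(y, m) = 95342 - 247*y (D(y, m) = (-386 + y)*(-247) = 95342 - 247*y)
O(r) = 350/r
1/(D(-838, -271) + O(-871)) = 1/((95342 - 247*(-838)) + 350/(-871)) = 1/((95342 + 206986) + 350*(-1/871)) = 1/(302328 - 350/871) = 1/(263327338/871) = 871/263327338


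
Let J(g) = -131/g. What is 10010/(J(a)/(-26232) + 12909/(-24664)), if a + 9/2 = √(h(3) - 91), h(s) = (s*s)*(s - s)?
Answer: -15254592648906299729040/797927618834822869 + 1307807481800339520*I*√91/797927618834822869 ≈ -19118.0 + 15.635*I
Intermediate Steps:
h(s) = 0 (h(s) = s²*0 = 0)
a = -9/2 + I*√91 (a = -9/2 + √(0 - 91) = -9/2 + √(-91) = -9/2 + I*√91 ≈ -4.5 + 9.5394*I)
10010/(J(a)/(-26232) + 12909/(-24664)) = 10010/(-131/(-9/2 + I*√91)/(-26232) + 12909/(-24664)) = 10010/(-131/(-9/2 + I*√91)*(-1/26232) + 12909*(-1/24664)) = 10010/(131/(26232*(-9/2 + I*√91)) - 12909/24664) = 10010/(-12909/24664 + 131/(26232*(-9/2 + I*√91)))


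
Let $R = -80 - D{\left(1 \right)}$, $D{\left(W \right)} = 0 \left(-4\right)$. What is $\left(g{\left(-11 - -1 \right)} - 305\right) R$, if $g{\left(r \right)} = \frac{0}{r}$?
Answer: $24400$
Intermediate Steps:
$g{\left(r \right)} = 0$
$D{\left(W \right)} = 0$
$R = -80$ ($R = -80 - 0 = -80 + 0 = -80$)
$\left(g{\left(-11 - -1 \right)} - 305\right) R = \left(0 - 305\right) \left(-80\right) = \left(-305\right) \left(-80\right) = 24400$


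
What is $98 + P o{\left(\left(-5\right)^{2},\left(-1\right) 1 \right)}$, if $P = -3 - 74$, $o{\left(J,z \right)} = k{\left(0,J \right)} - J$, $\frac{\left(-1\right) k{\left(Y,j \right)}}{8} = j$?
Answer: $17423$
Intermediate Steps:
$k{\left(Y,j \right)} = - 8 j$
$o{\left(J,z \right)} = - 9 J$ ($o{\left(J,z \right)} = - 8 J - J = - 9 J$)
$P = -77$
$98 + P o{\left(\left(-5\right)^{2},\left(-1\right) 1 \right)} = 98 - 77 \left(- 9 \left(-5\right)^{2}\right) = 98 - 77 \left(\left(-9\right) 25\right) = 98 - -17325 = 98 + 17325 = 17423$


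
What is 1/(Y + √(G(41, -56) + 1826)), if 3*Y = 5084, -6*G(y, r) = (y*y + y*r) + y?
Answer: 15252/25829761 - 3*√17295/25829761 ≈ 0.00057521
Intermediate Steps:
G(y, r) = -y/6 - y²/6 - r*y/6 (G(y, r) = -((y*y + y*r) + y)/6 = -((y² + r*y) + y)/6 = -(y + y² + r*y)/6 = -y/6 - y²/6 - r*y/6)
Y = 5084/3 (Y = (⅓)*5084 = 5084/3 ≈ 1694.7)
1/(Y + √(G(41, -56) + 1826)) = 1/(5084/3 + √(-⅙*41*(1 - 56 + 41) + 1826)) = 1/(5084/3 + √(-⅙*41*(-14) + 1826)) = 1/(5084/3 + √(287/3 + 1826)) = 1/(5084/3 + √(5765/3)) = 1/(5084/3 + √17295/3)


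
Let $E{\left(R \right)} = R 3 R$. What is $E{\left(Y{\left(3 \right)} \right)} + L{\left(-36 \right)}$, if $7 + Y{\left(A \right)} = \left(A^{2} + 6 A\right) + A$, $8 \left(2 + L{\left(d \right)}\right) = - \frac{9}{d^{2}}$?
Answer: $\frac{1825919}{1152} \approx 1585.0$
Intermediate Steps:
$L{\left(d \right)} = -2 - \frac{9}{8 d^{2}}$ ($L{\left(d \right)} = -2 + \frac{\left(-9\right) \frac{1}{d^{2}}}{8} = -2 - \frac{9}{8 d^{2}}$)
$Y{\left(A \right)} = -7 + A^{2} + 7 A$ ($Y{\left(A \right)} = -7 + \left(\left(A^{2} + 6 A\right) + A\right) = -7 + \left(A^{2} + 7 A\right) = -7 + A^{2} + 7 A$)
$E{\left(R \right)} = 3 R^{2}$ ($E{\left(R \right)} = 3 R R = 3 R^{2}$)
$E{\left(Y{\left(3 \right)} \right)} + L{\left(-36 \right)} = 3 \left(-7 + 3^{2} + 7 \cdot 3\right)^{2} - \left(2 + \frac{9}{8 \cdot 1296}\right) = 3 \left(-7 + 9 + 21\right)^{2} - \frac{2305}{1152} = 3 \cdot 23^{2} - \frac{2305}{1152} = 3 \cdot 529 - \frac{2305}{1152} = 1587 - \frac{2305}{1152} = \frac{1825919}{1152}$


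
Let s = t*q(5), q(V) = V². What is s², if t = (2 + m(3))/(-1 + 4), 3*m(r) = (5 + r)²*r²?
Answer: 23522500/9 ≈ 2.6136e+6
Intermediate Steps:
m(r) = r²*(5 + r)²/3 (m(r) = ((5 + r)²*r²)/3 = (r²*(5 + r)²)/3 = r²*(5 + r)²/3)
t = 194/3 (t = (2 + (⅓)*3²*(5 + 3)²)/(-1 + 4) = (2 + (⅓)*9*8²)/3 = (2 + (⅓)*9*64)*(⅓) = (2 + 192)*(⅓) = 194*(⅓) = 194/3 ≈ 64.667)
s = 4850/3 (s = (194/3)*5² = (194/3)*25 = 4850/3 ≈ 1616.7)
s² = (4850/3)² = 23522500/9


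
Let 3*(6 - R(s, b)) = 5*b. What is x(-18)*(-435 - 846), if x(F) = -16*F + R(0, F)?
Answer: -415044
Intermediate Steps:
R(s, b) = 6 - 5*b/3
x(F) = 6 - 53*F/3 (x(F) = -16*F + (6 - 5*F/3) = 6 - 53*F/3)
x(-18)*(-435 - 846) = (6 - 53/3*(-18))*(-435 - 846) = (6 + 318)*(-1281) = 324*(-1281) = -415044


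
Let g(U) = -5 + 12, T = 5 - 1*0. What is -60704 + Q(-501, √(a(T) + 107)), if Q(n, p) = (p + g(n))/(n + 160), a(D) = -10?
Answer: -20700071/341 - √97/341 ≈ -60704.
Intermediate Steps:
T = 5 (T = 5 + 0 = 5)
g(U) = 7
Q(n, p) = (7 + p)/(160 + n) (Q(n, p) = (p + 7)/(n + 160) = (7 + p)/(160 + n))
-60704 + Q(-501, √(a(T) + 107)) = -60704 + (7 + √(-10 + 107))/(160 - 501) = -60704 + (7 + √97)/(-341) = -60704 - (7 + √97)/341 = -60704 + (-7/341 - √97/341) = -20700071/341 - √97/341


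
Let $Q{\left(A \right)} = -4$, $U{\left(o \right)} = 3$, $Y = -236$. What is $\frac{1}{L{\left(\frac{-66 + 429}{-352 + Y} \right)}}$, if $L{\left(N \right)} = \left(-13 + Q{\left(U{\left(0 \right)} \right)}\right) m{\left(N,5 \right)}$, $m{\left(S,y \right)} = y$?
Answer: $- \frac{1}{85} \approx -0.011765$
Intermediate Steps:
$L{\left(N \right)} = -85$ ($L{\left(N \right)} = \left(-13 - 4\right) 5 = \left(-17\right) 5 = -85$)
$\frac{1}{L{\left(\frac{-66 + 429}{-352 + Y} \right)}} = \frac{1}{-85} = - \frac{1}{85}$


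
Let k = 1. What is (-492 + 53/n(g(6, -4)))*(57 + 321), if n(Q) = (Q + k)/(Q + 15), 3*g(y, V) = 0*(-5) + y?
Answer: -72450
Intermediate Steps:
g(y, V) = y/3 (g(y, V) = (0*(-5) + y)/3 = (0 + y)/3 = y/3)
n(Q) = (1 + Q)/(15 + Q) (n(Q) = (Q + 1)/(Q + 15) = (1 + Q)/(15 + Q))
(-492 + 53/n(g(6, -4)))*(57 + 321) = (-492 + 53/(((1 + (⅓)*6)/(15 + (⅓)*6))))*(57 + 321) = (-492 + 53/(((1 + 2)/(15 + 2))))*378 = (-492 + 53/((3/17)))*378 = (-492 + 53/(((1/17)*3)))*378 = (-492 + 53/(3/17))*378 = (-492 + 53*(17/3))*378 = (-492 + 901/3)*378 = -575/3*378 = -72450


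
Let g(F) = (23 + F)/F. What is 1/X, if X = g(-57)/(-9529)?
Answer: -543153/34 ≈ -15975.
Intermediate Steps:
g(F) = (23 + F)/F
X = -34/543153 (X = ((23 - 57)/(-57))/(-9529) = -1/57*(-34)*(-1/9529) = (34/57)*(-1/9529) = -34/543153 ≈ -6.2597e-5)
1/X = 1/(-34/543153) = -543153/34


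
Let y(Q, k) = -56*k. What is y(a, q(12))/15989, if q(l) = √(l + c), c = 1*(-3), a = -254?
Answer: -168/15989 ≈ -0.010507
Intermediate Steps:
c = -3
q(l) = √(-3 + l) (q(l) = √(l - 3) = √(-3 + l))
y(a, q(12))/15989 = -56*√(-3 + 12)/15989 = -56*√9*(1/15989) = -56*3*(1/15989) = -168*1/15989 = -168/15989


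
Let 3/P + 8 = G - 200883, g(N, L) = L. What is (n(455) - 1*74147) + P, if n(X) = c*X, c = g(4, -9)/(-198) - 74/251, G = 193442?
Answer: -1018194551449/13711126 ≈ -74261.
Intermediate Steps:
c = -1377/5522 (c = -9/(-198) - 74/251 = -9*(-1/198) - 74*1/251 = 1/22 - 74/251 = -1377/5522 ≈ -0.24937)
n(X) = -1377*X/5522
P = -1/2483 (P = 3/(-8 + (193442 - 200883)) = 3/(-8 - 7441) = 3/(-7449) = 3*(-1/7449) = -1/2483 ≈ -0.00040274)
(n(455) - 1*74147) + P = (-1377/5522*455 - 1*74147) - 1/2483 = (-626535/5522 - 74147) - 1/2483 = -410066269/5522 - 1/2483 = -1018194551449/13711126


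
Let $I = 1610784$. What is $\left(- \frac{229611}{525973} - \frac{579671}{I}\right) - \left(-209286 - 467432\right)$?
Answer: $\frac{81904909593495067}{121032698976} \approx 6.7672 \cdot 10^{5}$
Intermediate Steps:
$\left(- \frac{229611}{525973} - \frac{579671}{I}\right) - \left(-209286 - 467432\right) = \left(- \frac{229611}{525973} - \frac{579671}{1610784}\right) - \left(-209286 - 467432\right) = \left(\left(-229611\right) \frac{1}{525973} - \frac{579671}{1610784}\right) - \left(-209286 - 467432\right) = \left(- \frac{229611}{525973} - \frac{579671}{1610784}\right) - -676718 = - \frac{96392145701}{121032698976} + 676718 = \frac{81904909593495067}{121032698976}$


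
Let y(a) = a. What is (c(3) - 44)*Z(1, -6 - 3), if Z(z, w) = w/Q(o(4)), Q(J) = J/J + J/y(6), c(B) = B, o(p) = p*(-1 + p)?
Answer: 123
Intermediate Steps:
Q(J) = 1 + J/6 (Q(J) = J/J + J/6 = 1 + J*(1/6) = 1 + J/6)
Z(z, w) = w/3 (Z(z, w) = w/(1 + (4*(-1 + 4))/6) = w/(1 + (4*3)/6) = w/(1 + (1/6)*12) = w/(1 + 2) = w/3)
(c(3) - 44)*Z(1, -6 - 3) = (3 - 44)*((-6 - 3)/3) = -41*(-9)/3 = -41*(-3) = 123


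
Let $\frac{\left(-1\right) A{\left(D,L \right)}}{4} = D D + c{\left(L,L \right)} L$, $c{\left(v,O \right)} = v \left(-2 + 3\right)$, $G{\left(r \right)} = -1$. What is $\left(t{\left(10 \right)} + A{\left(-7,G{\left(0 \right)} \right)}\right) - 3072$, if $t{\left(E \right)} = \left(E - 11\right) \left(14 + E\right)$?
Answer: $-3296$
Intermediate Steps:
$c{\left(v,O \right)} = v$ ($c{\left(v,O \right)} = v 1 = v$)
$t{\left(E \right)} = \left(-11 + E\right) \left(14 + E\right)$
$A{\left(D,L \right)} = - 4 D^{2} - 4 L^{2}$ ($A{\left(D,L \right)} = - 4 \left(D D + L L\right) = - 4 \left(D^{2} + L^{2}\right) = - 4 D^{2} - 4 L^{2}$)
$\left(t{\left(10 \right)} + A{\left(-7,G{\left(0 \right)} \right)}\right) - 3072 = \left(\left(-154 + 10^{2} + 3 \cdot 10\right) - \left(4 + 196\right)\right) - 3072 = \left(\left(-154 + 100 + 30\right) - 200\right) - 3072 = \left(-24 - 200\right) - 3072 = -224 - 3072 = -3296$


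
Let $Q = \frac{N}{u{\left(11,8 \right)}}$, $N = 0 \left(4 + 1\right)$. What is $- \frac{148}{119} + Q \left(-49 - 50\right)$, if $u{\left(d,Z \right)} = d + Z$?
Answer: $- \frac{148}{119} \approx -1.2437$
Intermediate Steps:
$u{\left(d,Z \right)} = Z + d$
$N = 0$ ($N = 0 \cdot 5 = 0$)
$Q = 0$ ($Q = \frac{0}{8 + 11} = \frac{0}{19} = 0 \cdot \frac{1}{19} = 0$)
$- \frac{148}{119} + Q \left(-49 - 50\right) = - \frac{148}{119} + 0 \left(-49 - 50\right) = \left(-148\right) \frac{1}{119} + 0 \left(-49 - 50\right) = - \frac{148}{119} + 0 \left(-99\right) = - \frac{148}{119} + 0 = - \frac{148}{119}$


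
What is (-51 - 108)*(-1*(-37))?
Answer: -5883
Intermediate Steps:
(-51 - 108)*(-1*(-37)) = -159*37 = -5883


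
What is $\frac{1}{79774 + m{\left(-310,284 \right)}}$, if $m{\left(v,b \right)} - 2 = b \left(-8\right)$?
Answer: $\frac{1}{77504} \approx 1.2903 \cdot 10^{-5}$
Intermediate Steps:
$m{\left(v,b \right)} = 2 - 8 b$ ($m{\left(v,b \right)} = 2 + b \left(-8\right) = 2 - 8 b$)
$\frac{1}{79774 + m{\left(-310,284 \right)}} = \frac{1}{79774 + \left(2 - 2272\right)} = \frac{1}{79774 - 2270} = \frac{1}{77504}$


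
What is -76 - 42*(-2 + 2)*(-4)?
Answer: -76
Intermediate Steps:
-76 - 42*(-2 + 2)*(-4) = -76 - 0*(-4) = -76 - 42*0 = -76 + 0 = -76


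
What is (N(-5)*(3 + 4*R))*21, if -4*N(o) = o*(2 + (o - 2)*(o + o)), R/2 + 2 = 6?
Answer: 66150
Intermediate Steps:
R = 8 (R = -4 + 2*6 = -4 + 12 = 8)
N(o) = -o*(2 + 2*o*(-2 + o))/4 (N(o) = -o*(2 + (o - 2)*(o + o))/4 = -o*(2 + (-2 + o)*(2*o))/4 = -o*(2 + 2*o*(-2 + o))/4)
(N(-5)*(3 + 4*R))*21 = (((½)*(-5)*(-1 - 1*(-5)² + 2*(-5)))*(3 + 4*8))*21 = (((½)*(-5)*(-1 - 1*25 - 10))*(3 + 32))*21 = (((½)*(-5)*(-1 - 25 - 10))*35)*21 = (((½)*(-5)*(-36))*35)*21 = (90*35)*21 = 3150*21 = 66150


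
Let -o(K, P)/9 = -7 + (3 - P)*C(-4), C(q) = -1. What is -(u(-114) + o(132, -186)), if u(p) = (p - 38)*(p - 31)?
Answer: -23804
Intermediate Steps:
o(K, P) = 90 - 9*P (o(K, P) = -9*(-7 + (3 - P)*(-1)) = -9*(-7 + (-3 + P)) = -9*(-10 + P) = 90 - 9*P)
u(p) = (-38 + p)*(-31 + p)
-(u(-114) + o(132, -186)) = -((1178 + (-114)**2 - 69*(-114)) + (90 - 9*(-186))) = -((1178 + 12996 + 7866) + (90 + 1674)) = -(22040 + 1764) = -1*23804 = -23804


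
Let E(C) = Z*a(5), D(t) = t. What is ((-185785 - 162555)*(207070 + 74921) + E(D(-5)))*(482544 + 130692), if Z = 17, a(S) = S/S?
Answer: -60237402621600828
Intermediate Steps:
a(S) = 1
E(C) = 17 (E(C) = 17*1 = 17)
((-185785 - 162555)*(207070 + 74921) + E(D(-5)))*(482544 + 130692) = ((-185785 - 162555)*(207070 + 74921) + 17)*(482544 + 130692) = (-348340*281991 + 17)*613236 = (-98228744940 + 17)*613236 = -98228744923*613236 = -60237402621600828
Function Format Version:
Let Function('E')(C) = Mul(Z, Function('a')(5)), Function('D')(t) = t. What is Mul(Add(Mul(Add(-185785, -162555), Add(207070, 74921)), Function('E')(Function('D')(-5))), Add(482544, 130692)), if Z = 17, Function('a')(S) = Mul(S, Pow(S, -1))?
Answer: -60237402621600828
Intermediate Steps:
Function('a')(S) = 1
Function('E')(C) = 17 (Function('E')(C) = Mul(17, 1) = 17)
Mul(Add(Mul(Add(-185785, -162555), Add(207070, 74921)), Function('E')(Function('D')(-5))), Add(482544, 130692)) = Mul(Add(Mul(Add(-185785, -162555), Add(207070, 74921)), 17), Add(482544, 130692)) = Mul(Add(Mul(-348340, 281991), 17), 613236) = Mul(Add(-98228744940, 17), 613236) = Mul(-98228744923, 613236) = -60237402621600828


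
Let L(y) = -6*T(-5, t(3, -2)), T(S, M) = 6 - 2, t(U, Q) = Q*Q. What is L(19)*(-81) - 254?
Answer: 1690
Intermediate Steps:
t(U, Q) = Q²
T(S, M) = 4
L(y) = -24 (L(y) = -6*4 = -24)
L(19)*(-81) - 254 = -24*(-81) - 254 = 1944 - 254 = 1690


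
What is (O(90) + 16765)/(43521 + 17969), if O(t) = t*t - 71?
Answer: 1127/2795 ≈ 0.40322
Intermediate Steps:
O(t) = -71 + t² (O(t) = t² - 71 = -71 + t²)
(O(90) + 16765)/(43521 + 17969) = ((-71 + 90²) + 16765)/(43521 + 17969) = ((-71 + 8100) + 16765)/61490 = (8029 + 16765)*(1/61490) = 24794*(1/61490) = 1127/2795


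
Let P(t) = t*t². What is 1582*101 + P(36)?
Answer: 206438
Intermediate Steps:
P(t) = t³
1582*101 + P(36) = 1582*101 + 36³ = 159782 + 46656 = 206438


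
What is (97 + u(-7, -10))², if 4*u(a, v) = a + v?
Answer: 137641/16 ≈ 8602.6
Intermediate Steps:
u(a, v) = a/4 + v/4 (u(a, v) = (a + v)/4 = a/4 + v/4)
(97 + u(-7, -10))² = (97 + ((¼)*(-7) + (¼)*(-10)))² = (97 + (-7/4 - 5/2))² = (97 - 17/4)² = (371/4)² = 137641/16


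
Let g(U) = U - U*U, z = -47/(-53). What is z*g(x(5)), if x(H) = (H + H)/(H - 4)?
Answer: -4230/53 ≈ -79.811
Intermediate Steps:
x(H) = 2*H/(-4 + H) (x(H) = (2*H)/(-4 + H) = 2*H/(-4 + H))
z = 47/53 (z = -47*(-1/53) = 47/53 ≈ 0.88679)
g(U) = U - U²
z*g(x(5)) = 47*((2*5/(-4 + 5))*(1 - 2*5/(-4 + 5)))/53 = 47*((2*5/1)*(1 - 2*5/1))/53 = 47*((2*5*1)*(1 - 2*5))/53 = 47*(10*(1 - 1*10))/53 = 47*(10*(1 - 10))/53 = 47*(10*(-9))/53 = (47/53)*(-90) = -4230/53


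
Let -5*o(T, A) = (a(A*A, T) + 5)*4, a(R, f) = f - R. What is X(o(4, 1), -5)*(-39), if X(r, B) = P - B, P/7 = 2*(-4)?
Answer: 1989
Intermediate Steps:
P = -56 (P = 7*(2*(-4)) = 7*(-8) = -56)
o(T, A) = -4 - 4*T/5 + 4*A**2/5 (o(T, A) = -((T - A*A) + 5)*4/5 = -((T - A**2) + 5)*4/5 = -(5 + T - A**2)*4/5 = -(20 - 4*A**2 + 4*T)/5 = -4 - 4*T/5 + 4*A**2/5)
X(r, B) = -56 - B
X(o(4, 1), -5)*(-39) = (-56 - 1*(-5))*(-39) = (-56 + 5)*(-39) = -51*(-39) = 1989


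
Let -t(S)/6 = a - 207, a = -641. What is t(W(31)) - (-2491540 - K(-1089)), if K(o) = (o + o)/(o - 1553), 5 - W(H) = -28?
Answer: 3298046677/1321 ≈ 2.4966e+6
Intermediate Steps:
W(H) = 33 (W(H) = 5 - 1*(-28) = 5 + 28 = 33)
K(o) = 2*o/(-1553 + o) (K(o) = (2*o)/(-1553 + o) = 2*o/(-1553 + o))
t(S) = 5088 (t(S) = -6*(-641 - 207) = -6*(-848) = 5088)
t(W(31)) - (-2491540 - K(-1089)) = 5088 - (-2491540 - 2*(-1089)/(-1553 - 1089)) = 5088 - (-2491540 - 2*(-1089)/(-2642)) = 5088 - (-2491540 - 2*(-1089)*(-1)/2642) = 5088 - (-2491540 - 1*1089/1321) = 5088 - (-2491540 - 1089/1321) = 5088 - 1*(-3291325429/1321) = 5088 + 3291325429/1321 = 3298046677/1321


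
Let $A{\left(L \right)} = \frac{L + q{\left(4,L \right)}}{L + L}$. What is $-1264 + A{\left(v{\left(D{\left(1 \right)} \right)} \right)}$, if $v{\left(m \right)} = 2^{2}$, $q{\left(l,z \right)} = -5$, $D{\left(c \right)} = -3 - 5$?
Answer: $- \frac{10113}{8} \approx -1264.1$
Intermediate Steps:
$D{\left(c \right)} = -8$
$v{\left(m \right)} = 4$
$A{\left(L \right)} = \frac{-5 + L}{2 L}$ ($A{\left(L \right)} = \frac{L - 5}{L + L} = \frac{-5 + L}{2 L}$)
$-1264 + A{\left(v{\left(D{\left(1 \right)} \right)} \right)} = -1264 + \frac{-5 + 4}{2 \cdot 4} = -1264 + \frac{1}{2} \cdot \frac{1}{4} \left(-1\right) = -1264 - \frac{1}{8} = - \frac{10113}{8}$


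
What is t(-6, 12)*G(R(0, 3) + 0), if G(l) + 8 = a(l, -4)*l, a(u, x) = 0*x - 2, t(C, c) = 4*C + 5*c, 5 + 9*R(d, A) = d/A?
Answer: -248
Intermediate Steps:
R(d, A) = -5/9 + d/(9*A) (R(d, A) = -5/9 + (d/A)/9 = -5/9 + d/(9*A))
a(u, x) = -2 (a(u, x) = 0 - 2 = -2)
G(l) = -8 - 2*l
t(-6, 12)*G(R(0, 3) + 0) = (4*(-6) + 5*12)*(-8 - 2*((⅑)*(0 - 5*3)/3 + 0)) = (-24 + 60)*(-8 - 2*((⅑)*(⅓)*(0 - 15) + 0)) = 36*(-8 - 2*((⅑)*(⅓)*(-15) + 0)) = 36*(-8 - 2*(-5/9 + 0)) = 36*(-8 - 2*(-5/9)) = 36*(-8 + 10/9) = 36*(-62/9) = -248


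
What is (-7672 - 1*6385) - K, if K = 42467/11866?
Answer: -166842829/11866 ≈ -14061.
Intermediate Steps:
K = 42467/11866 (K = 42467*(1/11866) = 42467/11866 ≈ 3.5789)
(-7672 - 1*6385) - K = (-7672 - 1*6385) - 1*42467/11866 = (-7672 - 6385) - 42467/11866 = -14057 - 42467/11866 = -166842829/11866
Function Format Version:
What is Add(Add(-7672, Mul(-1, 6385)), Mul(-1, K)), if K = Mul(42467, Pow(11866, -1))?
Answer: Rational(-166842829, 11866) ≈ -14061.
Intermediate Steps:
K = Rational(42467, 11866) (K = Mul(42467, Rational(1, 11866)) = Rational(42467, 11866) ≈ 3.5789)
Add(Add(-7672, Mul(-1, 6385)), Mul(-1, K)) = Add(Add(-7672, Mul(-1, 6385)), Mul(-1, Rational(42467, 11866))) = Add(Add(-7672, -6385), Rational(-42467, 11866)) = Add(-14057, Rational(-42467, 11866)) = Rational(-166842829, 11866)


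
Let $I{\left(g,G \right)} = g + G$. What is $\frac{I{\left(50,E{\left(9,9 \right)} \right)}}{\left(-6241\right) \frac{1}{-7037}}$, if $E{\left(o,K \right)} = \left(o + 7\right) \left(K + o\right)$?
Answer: $\frac{2378506}{6241} \approx 381.11$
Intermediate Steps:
$E{\left(o,K \right)} = \left(7 + o\right) \left(K + o\right)$
$I{\left(g,G \right)} = G + g$
$\frac{I{\left(50,E{\left(9,9 \right)} \right)}}{\left(-6241\right) \frac{1}{-7037}} = \frac{\left(9^{2} + 7 \cdot 9 + 7 \cdot 9 + 9 \cdot 9\right) + 50}{\left(-6241\right) \frac{1}{-7037}} = \frac{\left(81 + 63 + 63 + 81\right) + 50}{\left(-6241\right) \left(- \frac{1}{7037}\right)} = \frac{288 + 50}{\frac{6241}{7037}} = 338 \cdot \frac{7037}{6241} = \frac{2378506}{6241}$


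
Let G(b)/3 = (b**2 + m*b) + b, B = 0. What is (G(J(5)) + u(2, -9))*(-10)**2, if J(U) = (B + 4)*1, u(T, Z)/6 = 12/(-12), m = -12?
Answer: -9000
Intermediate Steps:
u(T, Z) = -6 (u(T, Z) = 6*(12/(-12)) = 6*(12*(-1/12)) = 6*(-1) = -6)
J(U) = 4 (J(U) = (0 + 4)*1 = 4*1 = 4)
G(b) = -33*b + 3*b**2 (G(b) = 3*((b**2 - 12*b) + b) = 3*(b**2 - 11*b) = -33*b + 3*b**2)
(G(J(5)) + u(2, -9))*(-10)**2 = (3*4*(-11 + 4) - 6)*(-10)**2 = (3*4*(-7) - 6)*100 = (-84 - 6)*100 = -90*100 = -9000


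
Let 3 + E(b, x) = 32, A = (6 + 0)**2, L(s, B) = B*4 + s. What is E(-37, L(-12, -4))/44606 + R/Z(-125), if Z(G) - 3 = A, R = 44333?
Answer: 1977518929/1739634 ≈ 1136.7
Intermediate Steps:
L(s, B) = s + 4*B (L(s, B) = 4*B + s = s + 4*B)
A = 36 (A = 6**2 = 36)
E(b, x) = 29 (E(b, x) = -3 + 32 = 29)
Z(G) = 39 (Z(G) = 3 + 36 = 39)
E(-37, L(-12, -4))/44606 + R/Z(-125) = 29/44606 + 44333/39 = 1977518929/1739634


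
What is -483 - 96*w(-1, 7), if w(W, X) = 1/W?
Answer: -387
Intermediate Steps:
-483 - 96*w(-1, 7) = -483 - 96/(-1) = -483 - 96*(-1) = -483 + 96 = -387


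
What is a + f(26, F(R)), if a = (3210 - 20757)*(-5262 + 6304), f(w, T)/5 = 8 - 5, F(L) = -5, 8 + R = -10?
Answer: -18283959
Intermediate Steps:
R = -18 (R = -8 - 10 = -18)
f(w, T) = 15 (f(w, T) = 5*(8 - 5) = 5*3 = 15)
a = -18283974 (a = -17547*1042 = -18283974)
a + f(26, F(R)) = -18283974 + 15 = -18283959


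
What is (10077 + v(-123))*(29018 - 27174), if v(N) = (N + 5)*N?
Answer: 45345804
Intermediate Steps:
v(N) = N*(5 + N) (v(N) = (5 + N)*N = N*(5 + N))
(10077 + v(-123))*(29018 - 27174) = (10077 - 123*(5 - 123))*(29018 - 27174) = (10077 - 123*(-118))*1844 = (10077 + 14514)*1844 = 24591*1844 = 45345804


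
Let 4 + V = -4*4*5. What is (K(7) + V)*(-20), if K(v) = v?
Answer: 1540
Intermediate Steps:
V = -84 (V = -4 - 4*4*5 = -4 - 16*5 = -4 - 80 = -84)
(K(7) + V)*(-20) = (7 - 84)*(-20) = -77*(-20) = 1540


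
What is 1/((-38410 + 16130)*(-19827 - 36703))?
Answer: 1/1259488400 ≈ 7.9397e-10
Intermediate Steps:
1/((-38410 + 16130)*(-19827 - 36703)) = 1/(-22280*(-56530)) = 1/1259488400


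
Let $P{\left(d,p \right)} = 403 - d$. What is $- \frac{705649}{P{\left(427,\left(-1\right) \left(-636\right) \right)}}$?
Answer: $\frac{705649}{24} \approx 29402.0$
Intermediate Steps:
$- \frac{705649}{P{\left(427,\left(-1\right) \left(-636\right) \right)}} = - \frac{705649}{403 - 427} = - \frac{705649}{-24} = \left(-705649\right) \left(- \frac{1}{24}\right) = \frac{705649}{24}$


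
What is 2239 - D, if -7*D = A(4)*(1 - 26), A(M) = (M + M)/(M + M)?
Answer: 15648/7 ≈ 2235.4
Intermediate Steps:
A(M) = 1 (A(M) = (2*M)/((2*M)) = (2*M)*(1/(2*M)) = 1)
D = 25/7 (D = -(1 - 26)/7 = -(-25)/7 = -⅐*(-25) = 25/7 ≈ 3.5714)
2239 - D = 2239 - 1*25/7 = 2239 - 25/7 = 15648/7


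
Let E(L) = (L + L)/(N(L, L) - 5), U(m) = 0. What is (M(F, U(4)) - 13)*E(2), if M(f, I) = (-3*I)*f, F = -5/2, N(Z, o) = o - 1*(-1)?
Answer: 26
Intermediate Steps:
N(Z, o) = 1 + o (N(Z, o) = o + 1 = 1 + o)
F = -5/2 (F = -5*1/2 = -5/2 ≈ -2.5000)
M(f, I) = -3*I*f
E(L) = 2*L/(-4 + L) (E(L) = (L + L)/((1 + L) - 5) = (2*L)/(-4 + L) = 2*L/(-4 + L))
(M(F, U(4)) - 13)*E(2) = (-3*0*(-5/2) - 13)*(2*2/(-4 + 2)) = (0 - 13)*(2*2/(-2)) = -26*2*(-1)/2 = -13*(-2) = 26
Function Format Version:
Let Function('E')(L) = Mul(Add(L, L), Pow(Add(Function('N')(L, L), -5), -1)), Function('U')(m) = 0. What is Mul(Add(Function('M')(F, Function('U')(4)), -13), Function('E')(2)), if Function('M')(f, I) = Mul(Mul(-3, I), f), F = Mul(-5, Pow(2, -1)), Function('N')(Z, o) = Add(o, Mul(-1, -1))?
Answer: 26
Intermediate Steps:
Function('N')(Z, o) = Add(1, o) (Function('N')(Z, o) = Add(o, 1) = Add(1, o))
F = Rational(-5, 2) (F = Mul(-5, Rational(1, 2)) = Rational(-5, 2) ≈ -2.5000)
Function('M')(f, I) = Mul(-3, I, f)
Function('E')(L) = Mul(2, L, Pow(Add(-4, L), -1)) (Function('E')(L) = Mul(Add(L, L), Pow(Add(Add(1, L), -5), -1)) = Mul(Mul(2, L), Pow(Add(-4, L), -1)) = Mul(2, L, Pow(Add(-4, L), -1)))
Mul(Add(Function('M')(F, Function('U')(4)), -13), Function('E')(2)) = Mul(Add(Mul(-3, 0, Rational(-5, 2)), -13), Mul(2, 2, Pow(Add(-4, 2), -1))) = Mul(Add(0, -13), Mul(2, 2, Pow(-2, -1))) = Mul(-13, Mul(2, 2, Rational(-1, 2))) = Mul(-13, -2) = 26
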